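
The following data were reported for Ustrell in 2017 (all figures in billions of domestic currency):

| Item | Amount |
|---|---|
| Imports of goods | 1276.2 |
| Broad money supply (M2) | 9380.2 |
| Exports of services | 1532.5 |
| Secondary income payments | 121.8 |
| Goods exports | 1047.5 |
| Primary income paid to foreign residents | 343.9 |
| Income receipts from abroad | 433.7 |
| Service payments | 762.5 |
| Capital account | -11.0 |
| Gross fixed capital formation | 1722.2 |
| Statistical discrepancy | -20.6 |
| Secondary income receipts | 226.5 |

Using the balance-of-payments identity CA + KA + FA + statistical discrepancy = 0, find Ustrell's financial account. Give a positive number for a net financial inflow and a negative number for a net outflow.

-704.2

Goods balance = 1047.5 - 1276.2 = -228.7
Services balance = 1532.5 - 762.5 = 770.0
Trade balance (goods + services) = -228.7 + 770.0 = 541.3
Net primary income = 433.7 - 343.9 = 89.8
Net secondary income = 226.5 - 121.8 = 104.7
Current account = 541.3 + 89.8 + 104.7 = 735.8
Financial account = -(735.8 + (-11.0) + (-20.6)) = -704.2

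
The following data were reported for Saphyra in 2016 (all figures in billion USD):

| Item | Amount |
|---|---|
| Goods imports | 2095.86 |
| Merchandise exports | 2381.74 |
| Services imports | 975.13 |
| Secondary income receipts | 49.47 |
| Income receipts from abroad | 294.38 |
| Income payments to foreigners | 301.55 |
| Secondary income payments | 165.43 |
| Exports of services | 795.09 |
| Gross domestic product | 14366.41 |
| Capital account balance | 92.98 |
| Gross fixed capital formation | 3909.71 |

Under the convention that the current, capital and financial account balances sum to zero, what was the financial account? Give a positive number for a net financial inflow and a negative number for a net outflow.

Goods balance = 2381.74 - 2095.86 = 285.88
Services balance = 795.09 - 975.13 = -180.04
Trade balance (goods + services) = 285.88 + (-180.04) = 105.84
Net primary income = 294.38 - 301.55 = -7.17
Net secondary income = 49.47 - 165.43 = -115.96
Current account = 105.84 + (-7.17) + (-115.96) = -17.29
Financial account = -(-17.29 + 92.98) = -75.69

-75.69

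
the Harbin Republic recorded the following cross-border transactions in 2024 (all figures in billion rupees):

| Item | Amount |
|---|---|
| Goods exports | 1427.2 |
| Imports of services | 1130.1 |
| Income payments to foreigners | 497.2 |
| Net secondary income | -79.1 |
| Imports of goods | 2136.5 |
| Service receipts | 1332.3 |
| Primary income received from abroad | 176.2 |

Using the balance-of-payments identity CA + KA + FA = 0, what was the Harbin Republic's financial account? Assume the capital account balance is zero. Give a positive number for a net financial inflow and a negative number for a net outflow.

Goods balance = 1427.2 - 2136.5 = -709.3
Services balance = 1332.3 - 1130.1 = 202.2
Trade balance (goods + services) = -709.3 + 202.2 = -507.1
Net primary income = 176.2 - 497.2 = -321.0
Net secondary income = -79.1
Current account = -507.1 + (-321.0) + (-79.1) = -907.2
Financial account = -(-907.2) = 907.2

907.2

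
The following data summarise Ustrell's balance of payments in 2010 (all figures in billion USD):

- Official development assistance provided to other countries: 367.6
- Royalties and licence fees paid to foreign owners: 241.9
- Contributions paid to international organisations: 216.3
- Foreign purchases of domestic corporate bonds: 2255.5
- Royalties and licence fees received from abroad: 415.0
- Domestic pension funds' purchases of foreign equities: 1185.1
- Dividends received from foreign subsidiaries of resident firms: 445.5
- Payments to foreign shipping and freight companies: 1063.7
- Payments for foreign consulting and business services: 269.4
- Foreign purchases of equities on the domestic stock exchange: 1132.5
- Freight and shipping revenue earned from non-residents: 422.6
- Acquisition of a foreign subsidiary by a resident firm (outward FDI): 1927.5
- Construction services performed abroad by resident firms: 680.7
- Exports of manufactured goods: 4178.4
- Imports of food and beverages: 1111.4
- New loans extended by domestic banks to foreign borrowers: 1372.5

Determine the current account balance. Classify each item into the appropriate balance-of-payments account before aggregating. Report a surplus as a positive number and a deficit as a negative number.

Goods: 4178.4 - 1111.4 = 3067.0
Services: -241.9 + 680.7 - 1063.7 - 269.4 + 422.6 + 415.0 = -56.7
Primary income: 445.5
Secondary income: -216.3 - 367.6 = -583.9
Current account = 3067.0 + (-56.7) + 445.5 + (-583.9) = 2871.9
(Excluded from the current account — financial account: foreign purchases of domestic corporate bonds 2255.5, domestic pension funds' purchases of foreign equities 1185.1, foreign purchases of equities on the domestic stock exchange 1132.5, acquisition of a foreign subsidiary by a resident firm (outward FDI) 1927.5, new loans extended by domestic banks to foreign borrowers 1372.5.)

2871.9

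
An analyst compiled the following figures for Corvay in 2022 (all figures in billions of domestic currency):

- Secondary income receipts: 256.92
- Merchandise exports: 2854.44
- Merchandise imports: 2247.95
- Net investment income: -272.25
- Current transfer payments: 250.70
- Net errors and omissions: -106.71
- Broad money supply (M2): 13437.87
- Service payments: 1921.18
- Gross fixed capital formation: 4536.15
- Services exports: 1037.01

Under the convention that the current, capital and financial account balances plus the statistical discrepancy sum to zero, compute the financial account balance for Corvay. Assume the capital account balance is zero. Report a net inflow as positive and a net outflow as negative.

Goods balance = 2854.44 - 2247.95 = 606.49
Services balance = 1037.01 - 1921.18 = -884.17
Trade balance (goods + services) = 606.49 + (-884.17) = -277.68
Net primary income = -272.25
Net secondary income = 256.92 - 250.70 = 6.22
Current account = -277.68 + (-272.25) + 6.22 = -543.71
Financial account = -(-543.71 + (-106.71)) = 650.42

650.42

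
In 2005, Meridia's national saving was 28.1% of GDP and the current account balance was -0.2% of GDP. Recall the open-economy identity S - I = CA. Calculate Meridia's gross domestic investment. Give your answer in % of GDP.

28.3

I = S - CA = 28.1 - (-0.2) = 28.3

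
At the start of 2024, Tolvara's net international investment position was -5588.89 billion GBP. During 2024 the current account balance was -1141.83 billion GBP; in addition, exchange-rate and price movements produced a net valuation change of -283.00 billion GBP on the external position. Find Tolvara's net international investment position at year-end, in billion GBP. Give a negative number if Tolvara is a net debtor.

-7013.72

Change in NIIP = current account + net valuation change = -1141.83 + (-283.00) = -1424.83
End-of-year NIIP = -5588.89 + (-1424.83) = -7013.72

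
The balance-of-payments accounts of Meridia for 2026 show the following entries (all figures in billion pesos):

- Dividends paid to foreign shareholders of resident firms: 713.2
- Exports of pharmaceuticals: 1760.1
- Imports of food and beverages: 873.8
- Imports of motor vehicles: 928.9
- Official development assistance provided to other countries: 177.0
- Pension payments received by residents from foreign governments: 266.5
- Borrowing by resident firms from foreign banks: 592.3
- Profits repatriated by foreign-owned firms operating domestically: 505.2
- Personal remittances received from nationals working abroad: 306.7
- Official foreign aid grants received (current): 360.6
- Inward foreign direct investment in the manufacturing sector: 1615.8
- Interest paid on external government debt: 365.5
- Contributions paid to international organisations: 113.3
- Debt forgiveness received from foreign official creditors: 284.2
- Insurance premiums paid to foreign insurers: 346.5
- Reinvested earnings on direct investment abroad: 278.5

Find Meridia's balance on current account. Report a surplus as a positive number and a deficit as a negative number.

-1051.0

Goods: -873.8 - 928.9 + 1760.1 = -42.6
Services: -346.5
Primary income: -505.2 + 278.5 - 365.5 - 713.2 = -1305.4
Secondary income: 306.7 - 177.0 + 360.6 - 113.3 + 266.5 = 643.5
Current account = (-42.6) + (-346.5) + (-1305.4) + 643.5 = -1051.0
(Excluded from the current account — financial account: borrowing by resident firms from foreign banks 592.3, inward foreign direct investment in the manufacturing sector 1615.8; capital account: debt forgiveness received from foreign official creditors 284.2.)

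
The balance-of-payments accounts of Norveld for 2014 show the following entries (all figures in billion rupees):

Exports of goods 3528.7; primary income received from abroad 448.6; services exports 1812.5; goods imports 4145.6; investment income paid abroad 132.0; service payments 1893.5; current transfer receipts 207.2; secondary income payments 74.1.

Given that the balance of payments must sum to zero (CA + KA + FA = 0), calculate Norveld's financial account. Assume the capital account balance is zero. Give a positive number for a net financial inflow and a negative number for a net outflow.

248.2

Goods balance = 3528.7 - 4145.6 = -616.9
Services balance = 1812.5 - 1893.5 = -81.0
Trade balance (goods + services) = -616.9 + (-81.0) = -697.9
Net primary income = 448.6 - 132.0 = 316.6
Net secondary income = 207.2 - 74.1 = 133.1
Current account = -697.9 + 316.6 + 133.1 = -248.2
Financial account = -(-248.2) = 248.2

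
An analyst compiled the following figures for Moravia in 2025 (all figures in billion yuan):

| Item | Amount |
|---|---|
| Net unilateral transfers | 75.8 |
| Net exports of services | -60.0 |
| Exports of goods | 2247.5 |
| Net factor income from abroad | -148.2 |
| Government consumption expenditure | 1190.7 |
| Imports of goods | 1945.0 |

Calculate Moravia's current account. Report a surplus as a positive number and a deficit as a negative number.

Goods balance = 2247.5 - 1945.0 = 302.5
Services balance = -60.0
Trade balance (goods + services) = 302.5 + (-60.0) = 242.5
Net primary income = -148.2
Net secondary income = 75.8
Current account = 242.5 + (-148.2) + 75.8 = 170.1

170.1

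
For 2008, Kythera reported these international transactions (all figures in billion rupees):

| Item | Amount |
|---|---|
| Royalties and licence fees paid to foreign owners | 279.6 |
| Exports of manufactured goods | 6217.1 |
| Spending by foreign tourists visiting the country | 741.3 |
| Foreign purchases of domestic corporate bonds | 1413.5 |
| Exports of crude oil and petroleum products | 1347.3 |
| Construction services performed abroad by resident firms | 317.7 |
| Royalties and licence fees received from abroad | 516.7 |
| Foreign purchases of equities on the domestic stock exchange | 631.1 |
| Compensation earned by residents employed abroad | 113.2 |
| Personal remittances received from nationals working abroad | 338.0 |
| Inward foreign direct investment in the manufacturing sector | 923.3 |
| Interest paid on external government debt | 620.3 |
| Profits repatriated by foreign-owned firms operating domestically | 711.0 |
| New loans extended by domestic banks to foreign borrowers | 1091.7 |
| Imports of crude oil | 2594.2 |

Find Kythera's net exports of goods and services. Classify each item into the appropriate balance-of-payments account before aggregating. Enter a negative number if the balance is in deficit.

Goods: -2594.2 + 1347.3 + 6217.1 = 4970.2
Services: -279.6 + 516.7 + 741.3 + 317.7 = 1296.1
Trade balance = 4970.2 + 1296.1 = 6266.3
(Excluded from the trade balance — financial account: foreign purchases of domestic corporate bonds 1413.5, foreign purchases of equities on the domestic stock exchange 631.1, inward foreign direct investment in the manufacturing sector 923.3, new loans extended by domestic banks to foreign borrowers 1091.7; primary income: compensation earned by residents employed abroad 113.2, interest paid on external government debt 620.3, profits repatriated by foreign-owned firms operating domestically 711.0; secondary income: personal remittances received from nationals working abroad 338.0.)

6266.3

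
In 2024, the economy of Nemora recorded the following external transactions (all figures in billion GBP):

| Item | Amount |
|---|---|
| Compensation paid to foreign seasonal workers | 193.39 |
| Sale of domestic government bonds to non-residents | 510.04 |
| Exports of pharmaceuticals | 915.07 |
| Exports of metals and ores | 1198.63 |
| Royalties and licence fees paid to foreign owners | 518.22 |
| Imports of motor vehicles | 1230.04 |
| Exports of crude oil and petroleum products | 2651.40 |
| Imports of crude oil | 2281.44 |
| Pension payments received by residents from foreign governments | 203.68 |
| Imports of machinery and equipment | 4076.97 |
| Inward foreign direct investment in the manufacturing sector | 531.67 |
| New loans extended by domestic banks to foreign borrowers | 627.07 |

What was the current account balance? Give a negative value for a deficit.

Goods: -4076.97 + 1198.63 - 1230.04 + 915.07 - 2281.44 + 2651.40 = -2823.35
Services: -518.22
Primary income: -193.39
Secondary income: 203.68
Current account = (-2823.35) + (-518.22) + (-193.39) + 203.68 = -3331.28
(Excluded from the current account — financial account: sale of domestic government bonds to non-residents 510.04, inward foreign direct investment in the manufacturing sector 531.67, new loans extended by domestic banks to foreign borrowers 627.07.)

-3331.28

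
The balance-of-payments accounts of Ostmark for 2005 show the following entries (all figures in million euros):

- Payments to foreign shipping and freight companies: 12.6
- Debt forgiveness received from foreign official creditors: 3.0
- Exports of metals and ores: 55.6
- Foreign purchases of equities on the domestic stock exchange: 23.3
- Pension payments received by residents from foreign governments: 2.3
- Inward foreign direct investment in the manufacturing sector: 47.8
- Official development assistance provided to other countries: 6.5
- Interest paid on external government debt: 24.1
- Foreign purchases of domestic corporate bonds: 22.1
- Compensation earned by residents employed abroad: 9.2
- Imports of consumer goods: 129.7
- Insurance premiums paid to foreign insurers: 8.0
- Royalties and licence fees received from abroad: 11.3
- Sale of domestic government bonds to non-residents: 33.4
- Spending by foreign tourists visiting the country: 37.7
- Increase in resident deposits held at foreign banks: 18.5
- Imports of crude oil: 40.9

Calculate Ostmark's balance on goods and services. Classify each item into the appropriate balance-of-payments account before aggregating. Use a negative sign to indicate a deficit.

Goods: -40.9 + 55.6 - 129.7 = -115.0
Services: -12.6 - 8.0 + 37.7 + 11.3 = 28.4
Trade balance = -115.0 + 28.4 = -86.6
(Excluded from the trade balance — capital account: debt forgiveness received from foreign official creditors 3.0; financial account: foreign purchases of equities on the domestic stock exchange 23.3, inward foreign direct investment in the manufacturing sector 47.8, foreign purchases of domestic corporate bonds 22.1, sale of domestic government bonds to non-residents 33.4, increase in resident deposits held at foreign banks 18.5; secondary income: pension payments received by residents from foreign governments 2.3, official development assistance provided to other countries 6.5; primary income: interest paid on external government debt 24.1, compensation earned by residents employed abroad 9.2.)

-86.6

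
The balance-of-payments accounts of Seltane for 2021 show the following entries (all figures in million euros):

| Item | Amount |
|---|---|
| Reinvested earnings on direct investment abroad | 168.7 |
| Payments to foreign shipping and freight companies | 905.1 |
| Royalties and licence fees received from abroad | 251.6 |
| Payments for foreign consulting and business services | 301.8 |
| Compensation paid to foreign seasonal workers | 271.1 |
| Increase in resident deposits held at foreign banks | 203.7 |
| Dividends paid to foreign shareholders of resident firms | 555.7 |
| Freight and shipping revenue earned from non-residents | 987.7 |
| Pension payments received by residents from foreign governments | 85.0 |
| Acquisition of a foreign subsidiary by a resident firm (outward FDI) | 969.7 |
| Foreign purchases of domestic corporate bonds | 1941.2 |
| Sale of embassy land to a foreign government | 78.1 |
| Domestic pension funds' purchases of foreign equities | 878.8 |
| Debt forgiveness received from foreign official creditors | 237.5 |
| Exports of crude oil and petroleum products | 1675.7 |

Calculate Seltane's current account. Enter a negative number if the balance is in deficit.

Goods: 1675.7
Services: -905.1 + 987.7 - 301.8 + 251.6 = 32.4
Primary income: 168.7 - 271.1 - 555.7 = -658.1
Secondary income: 85.0
Current account = 1675.7 + 32.4 + (-658.1) + 85.0 = 1135.0
(Excluded from the current account — financial account: increase in resident deposits held at foreign banks 203.7, acquisition of a foreign subsidiary by a resident firm (outward FDI) 969.7, foreign purchases of domestic corporate bonds 1941.2, domestic pension funds' purchases of foreign equities 878.8; capital account: sale of embassy land to a foreign government 78.1, debt forgiveness received from foreign official creditors 237.5.)

1135.0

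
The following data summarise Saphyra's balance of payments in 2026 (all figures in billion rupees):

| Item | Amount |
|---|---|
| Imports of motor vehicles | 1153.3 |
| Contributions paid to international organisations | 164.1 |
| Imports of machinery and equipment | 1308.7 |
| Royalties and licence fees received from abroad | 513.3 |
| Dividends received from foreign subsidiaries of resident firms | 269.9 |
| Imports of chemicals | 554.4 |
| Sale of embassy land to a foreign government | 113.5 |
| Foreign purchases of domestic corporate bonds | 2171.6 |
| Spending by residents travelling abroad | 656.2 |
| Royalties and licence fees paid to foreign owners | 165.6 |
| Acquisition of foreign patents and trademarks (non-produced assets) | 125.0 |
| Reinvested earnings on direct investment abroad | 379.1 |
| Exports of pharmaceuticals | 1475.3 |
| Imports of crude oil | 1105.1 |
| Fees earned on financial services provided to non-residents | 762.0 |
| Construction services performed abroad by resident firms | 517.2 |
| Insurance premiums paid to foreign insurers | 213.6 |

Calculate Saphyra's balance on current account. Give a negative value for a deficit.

-1404.2

Goods: -554.4 - 1308.7 - 1105.1 - 1153.3 + 1475.3 = -2646.2
Services: -213.6 + 762.0 - 656.2 + 513.3 - 165.6 + 517.2 = 757.1
Primary income: 379.1 + 269.9 = 649.0
Secondary income: -164.1
Current account = (-2646.2) + 757.1 + 649.0 + (-164.1) = -1404.2
(Excluded from the current account — capital account: sale of embassy land to a foreign government 113.5, acquisition of foreign patents and trademarks (non-produced assets) 125.0; financial account: foreign purchases of domestic corporate bonds 2171.6.)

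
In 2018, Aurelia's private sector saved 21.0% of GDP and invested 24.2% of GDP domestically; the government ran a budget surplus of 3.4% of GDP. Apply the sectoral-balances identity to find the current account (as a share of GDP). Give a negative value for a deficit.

0.2

By the sectoral-balances identity, CA = (S_private - I) + (T - G).
Private balance = 21.0 - 24.2 = -3.2
Government balance (T - G) = 3.4
CA = -3.2 + 3.4 = 0.2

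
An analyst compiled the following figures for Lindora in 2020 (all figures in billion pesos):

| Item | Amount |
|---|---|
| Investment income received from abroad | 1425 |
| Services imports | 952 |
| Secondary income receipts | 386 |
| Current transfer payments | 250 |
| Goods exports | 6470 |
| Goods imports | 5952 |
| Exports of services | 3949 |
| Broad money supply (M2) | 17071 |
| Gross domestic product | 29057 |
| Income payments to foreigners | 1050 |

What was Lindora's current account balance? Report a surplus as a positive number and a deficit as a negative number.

4026

Goods balance = 6470 - 5952 = 518
Services balance = 3949 - 952 = 2997
Trade balance (goods + services) = 518 + 2997 = 3515
Net primary income = 1425 - 1050 = 375
Net secondary income = 386 - 250 = 136
Current account = 3515 + 375 + 136 = 4026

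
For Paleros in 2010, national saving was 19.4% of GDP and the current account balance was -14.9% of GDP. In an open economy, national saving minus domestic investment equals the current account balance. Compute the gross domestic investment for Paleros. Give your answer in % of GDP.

I = S - CA = 19.4 - (-14.9) = 34.3

34.3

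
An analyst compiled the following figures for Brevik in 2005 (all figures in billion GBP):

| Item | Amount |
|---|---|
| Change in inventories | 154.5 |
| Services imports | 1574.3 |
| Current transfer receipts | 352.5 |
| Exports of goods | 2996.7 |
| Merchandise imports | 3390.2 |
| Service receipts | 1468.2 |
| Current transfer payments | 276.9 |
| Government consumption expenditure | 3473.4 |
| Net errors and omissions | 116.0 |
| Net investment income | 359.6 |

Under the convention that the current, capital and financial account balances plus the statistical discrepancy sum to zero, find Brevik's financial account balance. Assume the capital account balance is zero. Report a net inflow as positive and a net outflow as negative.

Goods balance = 2996.7 - 3390.2 = -393.5
Services balance = 1468.2 - 1574.3 = -106.1
Trade balance (goods + services) = -393.5 + (-106.1) = -499.6
Net primary income = 359.6
Net secondary income = 352.5 - 276.9 = 75.6
Current account = -499.6 + 359.6 + 75.6 = -64.4
Financial account = -(-64.4 + 116.0) = -51.6

-51.6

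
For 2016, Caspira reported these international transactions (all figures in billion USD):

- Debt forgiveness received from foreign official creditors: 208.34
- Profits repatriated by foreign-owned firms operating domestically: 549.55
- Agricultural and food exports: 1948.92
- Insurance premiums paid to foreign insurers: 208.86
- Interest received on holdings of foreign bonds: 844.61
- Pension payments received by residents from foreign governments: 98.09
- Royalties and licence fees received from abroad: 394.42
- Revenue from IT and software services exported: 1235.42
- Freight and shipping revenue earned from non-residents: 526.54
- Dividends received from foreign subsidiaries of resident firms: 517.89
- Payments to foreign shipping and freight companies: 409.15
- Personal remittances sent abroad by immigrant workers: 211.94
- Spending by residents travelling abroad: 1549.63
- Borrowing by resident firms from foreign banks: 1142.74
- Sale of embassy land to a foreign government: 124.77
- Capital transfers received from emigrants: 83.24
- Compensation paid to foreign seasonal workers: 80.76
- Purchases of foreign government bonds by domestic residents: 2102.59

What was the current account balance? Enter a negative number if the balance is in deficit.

2556.00

Goods: 1948.92
Services: 526.54 + 394.42 + 1235.42 - 208.86 - 1549.63 - 409.15 = -11.26
Primary income: -80.76 - 549.55 + 517.89 + 844.61 = 732.19
Secondary income: -211.94 + 98.09 = -113.85
Current account = 1948.92 + (-11.26) + 732.19 + (-113.85) = 2556.00
(Excluded from the current account — capital account: debt forgiveness received from foreign official creditors 208.34, sale of embassy land to a foreign government 124.77, capital transfers received from emigrants 83.24; financial account: borrowing by resident firms from foreign banks 1142.74, purchases of foreign government bonds by domestic residents 2102.59.)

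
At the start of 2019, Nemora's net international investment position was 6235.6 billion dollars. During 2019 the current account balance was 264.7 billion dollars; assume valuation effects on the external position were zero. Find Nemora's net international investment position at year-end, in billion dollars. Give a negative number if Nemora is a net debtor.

With no valuation effects, change in NIIP = current account = 264.7
End-of-year NIIP = 6235.6 + 264.7 = 6500.3

6500.3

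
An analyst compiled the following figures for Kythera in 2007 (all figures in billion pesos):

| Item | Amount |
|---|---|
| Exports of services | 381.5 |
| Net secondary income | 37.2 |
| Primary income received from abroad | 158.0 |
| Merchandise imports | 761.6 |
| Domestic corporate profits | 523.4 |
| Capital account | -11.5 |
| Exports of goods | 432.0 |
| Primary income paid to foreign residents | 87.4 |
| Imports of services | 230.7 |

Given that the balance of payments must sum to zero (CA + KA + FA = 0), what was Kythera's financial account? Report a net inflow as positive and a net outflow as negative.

Goods balance = 432.0 - 761.6 = -329.6
Services balance = 381.5 - 230.7 = 150.8
Trade balance (goods + services) = -329.6 + 150.8 = -178.8
Net primary income = 158.0 - 87.4 = 70.6
Net secondary income = 37.2
Current account = -178.8 + 70.6 + 37.2 = -71.0
Financial account = -(-71.0 + (-11.5)) = 82.5

82.5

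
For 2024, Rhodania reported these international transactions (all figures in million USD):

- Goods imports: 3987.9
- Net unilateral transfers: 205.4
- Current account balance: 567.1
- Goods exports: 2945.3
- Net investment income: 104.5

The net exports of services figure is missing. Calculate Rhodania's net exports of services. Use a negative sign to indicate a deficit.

1299.8

Current account = goods balance + services balance + net primary income + net secondary income
Sum of the known components = -732.7
Net exports of services = CA - (known components) = 567.1 - (-732.7) = 1299.8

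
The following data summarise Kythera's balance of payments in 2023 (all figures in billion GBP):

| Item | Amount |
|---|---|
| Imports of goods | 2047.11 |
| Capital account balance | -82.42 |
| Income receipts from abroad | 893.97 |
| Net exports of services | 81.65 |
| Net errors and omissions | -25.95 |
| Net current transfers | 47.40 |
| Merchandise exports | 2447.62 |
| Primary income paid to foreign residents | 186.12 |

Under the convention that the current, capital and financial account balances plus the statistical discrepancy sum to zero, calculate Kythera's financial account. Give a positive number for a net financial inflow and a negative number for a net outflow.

-1129.04

Goods balance = 2447.62 - 2047.11 = 400.51
Services balance = 81.65
Trade balance (goods + services) = 400.51 + 81.65 = 482.16
Net primary income = 893.97 - 186.12 = 707.85
Net secondary income = 47.40
Current account = 482.16 + 707.85 + 47.40 = 1237.41
Financial account = -(1237.41 + (-82.42) + (-25.95)) = -1129.04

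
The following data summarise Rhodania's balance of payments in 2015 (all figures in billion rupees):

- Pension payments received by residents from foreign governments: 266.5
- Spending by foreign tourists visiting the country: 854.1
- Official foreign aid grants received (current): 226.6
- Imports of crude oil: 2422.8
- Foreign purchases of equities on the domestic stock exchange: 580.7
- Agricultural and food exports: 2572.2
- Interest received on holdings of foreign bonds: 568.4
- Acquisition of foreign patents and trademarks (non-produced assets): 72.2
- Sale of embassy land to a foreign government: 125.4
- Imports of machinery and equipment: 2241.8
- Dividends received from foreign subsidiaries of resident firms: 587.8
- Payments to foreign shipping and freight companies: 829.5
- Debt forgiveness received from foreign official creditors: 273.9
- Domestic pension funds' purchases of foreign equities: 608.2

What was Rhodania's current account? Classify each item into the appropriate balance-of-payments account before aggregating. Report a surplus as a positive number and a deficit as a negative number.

Goods: -2422.8 - 2241.8 + 2572.2 = -2092.4
Services: 854.1 - 829.5 = 24.6
Primary income: 568.4 + 587.8 = 1156.2
Secondary income: 226.6 + 266.5 = 493.1
Current account = (-2092.4) + 24.6 + 1156.2 + 493.1 = -418.5
(Excluded from the current account — financial account: foreign purchases of equities on the domestic stock exchange 580.7, domestic pension funds' purchases of foreign equities 608.2; capital account: acquisition of foreign patents and trademarks (non-produced assets) 72.2, sale of embassy land to a foreign government 125.4, debt forgiveness received from foreign official creditors 273.9.)

-418.5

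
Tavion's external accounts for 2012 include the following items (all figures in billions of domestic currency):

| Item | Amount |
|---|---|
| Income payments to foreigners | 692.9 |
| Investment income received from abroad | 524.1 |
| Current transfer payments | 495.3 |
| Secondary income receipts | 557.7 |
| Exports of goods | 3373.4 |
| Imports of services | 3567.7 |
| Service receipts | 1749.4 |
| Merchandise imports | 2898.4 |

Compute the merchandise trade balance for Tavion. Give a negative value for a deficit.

475.0

Goods balance = 3373.4 - 2898.4 = 475.0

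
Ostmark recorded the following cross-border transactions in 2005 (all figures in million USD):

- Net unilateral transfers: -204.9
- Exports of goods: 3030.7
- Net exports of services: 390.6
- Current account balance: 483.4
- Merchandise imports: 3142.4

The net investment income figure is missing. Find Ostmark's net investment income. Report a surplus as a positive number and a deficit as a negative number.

409.4

Current account = goods balance + services balance + net primary income + net secondary income
Sum of the known components = 74.0
Net investment income = CA - (known components) = 483.4 - 74.0 = 409.4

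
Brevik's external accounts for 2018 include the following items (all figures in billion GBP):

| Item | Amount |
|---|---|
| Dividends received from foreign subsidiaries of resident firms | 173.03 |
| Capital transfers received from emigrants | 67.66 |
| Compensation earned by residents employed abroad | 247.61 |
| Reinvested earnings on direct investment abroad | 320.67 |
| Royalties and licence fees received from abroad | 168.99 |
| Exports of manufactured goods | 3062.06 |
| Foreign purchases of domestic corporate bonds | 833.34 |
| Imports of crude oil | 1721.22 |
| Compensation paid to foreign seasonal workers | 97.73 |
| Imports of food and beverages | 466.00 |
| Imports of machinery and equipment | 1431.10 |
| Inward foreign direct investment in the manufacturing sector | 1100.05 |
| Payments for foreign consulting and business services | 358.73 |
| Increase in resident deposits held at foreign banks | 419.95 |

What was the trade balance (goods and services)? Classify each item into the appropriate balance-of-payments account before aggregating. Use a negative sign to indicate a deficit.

Goods: -1721.22 + 3062.06 - 466.00 - 1431.10 = -556.26
Services: -358.73 + 168.99 = -189.74
Trade balance = -556.26 + (-189.74) = -746.00
(Excluded from the trade balance — primary income: dividends received from foreign subsidiaries of resident firms 173.03, compensation earned by residents employed abroad 247.61, reinvested earnings on direct investment abroad 320.67, compensation paid to foreign seasonal workers 97.73; capital account: capital transfers received from emigrants 67.66; financial account: foreign purchases of domestic corporate bonds 833.34, inward foreign direct investment in the manufacturing sector 1100.05, increase in resident deposits held at foreign banks 419.95.)

-746.00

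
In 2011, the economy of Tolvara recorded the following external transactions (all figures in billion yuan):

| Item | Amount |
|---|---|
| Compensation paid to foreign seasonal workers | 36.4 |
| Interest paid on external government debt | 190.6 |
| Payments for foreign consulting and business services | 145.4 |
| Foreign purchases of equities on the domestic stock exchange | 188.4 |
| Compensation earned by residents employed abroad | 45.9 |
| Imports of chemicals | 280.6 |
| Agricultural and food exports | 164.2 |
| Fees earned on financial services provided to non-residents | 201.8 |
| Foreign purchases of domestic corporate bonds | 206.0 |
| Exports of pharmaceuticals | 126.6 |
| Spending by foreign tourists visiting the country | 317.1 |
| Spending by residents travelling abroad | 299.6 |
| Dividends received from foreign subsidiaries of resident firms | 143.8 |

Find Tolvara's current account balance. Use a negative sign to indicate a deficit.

Goods: 126.6 + 164.2 - 280.6 = 10.2
Services: 317.1 - 145.4 + 201.8 - 299.6 = 73.9
Primary income: 143.8 - 36.4 - 190.6 + 45.9 = -37.3
Current account = 10.2 + 73.9 + (-37.3) = 46.8
(Excluded from the current account — financial account: foreign purchases of equities on the domestic stock exchange 188.4, foreign purchases of domestic corporate bonds 206.0.)

46.8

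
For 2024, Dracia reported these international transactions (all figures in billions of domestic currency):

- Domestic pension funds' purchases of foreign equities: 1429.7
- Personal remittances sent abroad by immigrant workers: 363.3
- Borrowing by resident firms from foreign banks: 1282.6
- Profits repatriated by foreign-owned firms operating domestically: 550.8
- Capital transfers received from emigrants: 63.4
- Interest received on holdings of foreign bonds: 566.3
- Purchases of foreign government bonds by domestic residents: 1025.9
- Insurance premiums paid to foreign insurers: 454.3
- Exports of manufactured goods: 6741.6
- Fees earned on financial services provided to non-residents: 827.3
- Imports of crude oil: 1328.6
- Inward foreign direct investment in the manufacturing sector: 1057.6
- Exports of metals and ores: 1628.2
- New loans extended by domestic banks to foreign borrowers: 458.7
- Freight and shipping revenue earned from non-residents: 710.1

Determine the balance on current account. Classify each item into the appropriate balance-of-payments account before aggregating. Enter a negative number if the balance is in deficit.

7776.5

Goods: 6741.6 - 1328.6 + 1628.2 = 7041.2
Services: 827.3 - 454.3 + 710.1 = 1083.1
Primary income: 566.3 - 550.8 = 15.5
Secondary income: -363.3
Current account = 7041.2 + 1083.1 + 15.5 + (-363.3) = 7776.5
(Excluded from the current account — financial account: domestic pension funds' purchases of foreign equities 1429.7, borrowing by resident firms from foreign banks 1282.6, purchases of foreign government bonds by domestic residents 1025.9, inward foreign direct investment in the manufacturing sector 1057.6, new loans extended by domestic banks to foreign borrowers 458.7; capital account: capital transfers received from emigrants 63.4.)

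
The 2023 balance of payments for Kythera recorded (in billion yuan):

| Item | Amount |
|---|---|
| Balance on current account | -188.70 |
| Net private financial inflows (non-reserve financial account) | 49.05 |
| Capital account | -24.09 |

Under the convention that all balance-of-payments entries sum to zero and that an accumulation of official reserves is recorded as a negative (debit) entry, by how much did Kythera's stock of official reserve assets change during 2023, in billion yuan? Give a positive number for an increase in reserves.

Official reserve transactions balance = -((-188.70) + (-24.09) + 49.05) = 163.74
An accumulation of reserves is recorded as a debit (negative entry), so the change in the stock of reserves is the negative of that balance.
Change in official reserves = -(163.74) = -163.74

-163.74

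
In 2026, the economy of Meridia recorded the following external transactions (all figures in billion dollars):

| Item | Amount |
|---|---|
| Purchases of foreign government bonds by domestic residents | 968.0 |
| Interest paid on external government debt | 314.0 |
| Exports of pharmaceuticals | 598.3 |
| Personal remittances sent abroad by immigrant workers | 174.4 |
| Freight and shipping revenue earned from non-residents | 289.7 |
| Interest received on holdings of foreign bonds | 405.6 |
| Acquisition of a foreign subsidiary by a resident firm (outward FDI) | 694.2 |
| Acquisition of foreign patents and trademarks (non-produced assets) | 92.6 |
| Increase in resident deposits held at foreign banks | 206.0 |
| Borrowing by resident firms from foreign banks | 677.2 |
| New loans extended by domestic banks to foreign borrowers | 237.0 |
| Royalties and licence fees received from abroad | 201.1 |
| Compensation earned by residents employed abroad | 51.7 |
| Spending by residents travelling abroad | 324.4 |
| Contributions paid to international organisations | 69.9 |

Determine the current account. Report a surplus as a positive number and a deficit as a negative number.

Goods: 598.3
Services: 201.1 + 289.7 - 324.4 = 166.4
Primary income: 51.7 + 405.6 - 314.0 = 143.3
Secondary income: -174.4 - 69.9 = -244.3
Current account = 598.3 + 166.4 + 143.3 + (-244.3) = 663.7
(Excluded from the current account — financial account: purchases of foreign government bonds by domestic residents 968.0, acquisition of a foreign subsidiary by a resident firm (outward FDI) 694.2, increase in resident deposits held at foreign banks 206.0, borrowing by resident firms from foreign banks 677.2, new loans extended by domestic banks to foreign borrowers 237.0; capital account: acquisition of foreign patents and trademarks (non-produced assets) 92.6.)

663.7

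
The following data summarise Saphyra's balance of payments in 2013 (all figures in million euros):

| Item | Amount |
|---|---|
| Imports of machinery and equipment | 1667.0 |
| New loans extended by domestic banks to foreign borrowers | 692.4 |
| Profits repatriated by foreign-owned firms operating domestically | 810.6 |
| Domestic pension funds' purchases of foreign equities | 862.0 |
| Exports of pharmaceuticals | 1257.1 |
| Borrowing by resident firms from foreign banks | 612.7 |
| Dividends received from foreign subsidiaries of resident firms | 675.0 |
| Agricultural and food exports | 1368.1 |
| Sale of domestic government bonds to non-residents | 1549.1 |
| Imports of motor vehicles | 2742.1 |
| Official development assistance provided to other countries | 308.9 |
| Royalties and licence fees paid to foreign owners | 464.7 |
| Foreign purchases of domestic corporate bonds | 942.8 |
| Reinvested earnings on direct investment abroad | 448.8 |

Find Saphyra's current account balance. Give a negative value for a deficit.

-2244.3

Goods: 1368.1 - 1667.0 + 1257.1 - 2742.1 = -1783.9
Services: -464.7
Primary income: 675.0 - 810.6 + 448.8 = 313.2
Secondary income: -308.9
Current account = (-1783.9) + (-464.7) + 313.2 + (-308.9) = -2244.3
(Excluded from the current account — financial account: new loans extended by domestic banks to foreign borrowers 692.4, domestic pension funds' purchases of foreign equities 862.0, borrowing by resident firms from foreign banks 612.7, sale of domestic government bonds to non-residents 1549.1, foreign purchases of domestic corporate bonds 942.8.)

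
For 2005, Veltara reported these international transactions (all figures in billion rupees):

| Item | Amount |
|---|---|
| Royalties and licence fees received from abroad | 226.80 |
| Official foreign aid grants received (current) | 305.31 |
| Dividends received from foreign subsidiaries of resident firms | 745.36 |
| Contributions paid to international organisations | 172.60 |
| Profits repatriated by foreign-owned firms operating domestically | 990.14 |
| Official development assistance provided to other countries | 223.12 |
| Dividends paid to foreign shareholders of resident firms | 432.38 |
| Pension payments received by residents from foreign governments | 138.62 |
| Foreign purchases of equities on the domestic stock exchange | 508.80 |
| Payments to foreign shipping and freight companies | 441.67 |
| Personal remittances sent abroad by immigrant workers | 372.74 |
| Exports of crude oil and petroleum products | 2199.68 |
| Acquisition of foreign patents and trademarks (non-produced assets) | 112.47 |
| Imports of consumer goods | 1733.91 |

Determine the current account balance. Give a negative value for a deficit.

-750.79

Goods: 2199.68 - 1733.91 = 465.77
Services: -441.67 + 226.80 = -214.87
Primary income: 745.36 - 432.38 - 990.14 = -677.16
Secondary income: -372.74 + 138.62 - 223.12 + 305.31 - 172.60 = -324.53
Current account = 465.77 + (-214.87) + (-677.16) + (-324.53) = -750.79
(Excluded from the current account — financial account: foreign purchases of equities on the domestic stock exchange 508.80; capital account: acquisition of foreign patents and trademarks (non-produced assets) 112.47.)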